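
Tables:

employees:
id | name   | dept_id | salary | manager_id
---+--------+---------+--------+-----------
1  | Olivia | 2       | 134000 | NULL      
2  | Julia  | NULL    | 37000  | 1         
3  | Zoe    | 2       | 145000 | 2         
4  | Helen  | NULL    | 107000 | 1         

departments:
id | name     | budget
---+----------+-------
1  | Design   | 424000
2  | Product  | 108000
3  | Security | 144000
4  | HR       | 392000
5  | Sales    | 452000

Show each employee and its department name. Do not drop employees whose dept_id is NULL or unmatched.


LEFT JOIN keeps every row from employees (the left table); where dept_id has no match in departments, the department columns become NULL. Walk through each employee:
  - employee 1 (Olivia): dept_id=2 -> matches Product
  - employee 2 (Julia): dept_id=NULL, no match -> kept with NULL
  - employee 3 (Zoe): dept_id=2 -> matches Product
  - employee 4 (Helen): dept_id=NULL, no match -> kept with NULL
All 4 rows appear; 2 have NULL department.

SQL:
SELECT a.name, b.name AS department
FROM employees a
LEFT JOIN departments b ON a.dept_id = b.id

Result:
name   | department
-------+-----------
Olivia | Product   
Julia  | NULL      
Zoe    | Product   
Helen  | NULL      


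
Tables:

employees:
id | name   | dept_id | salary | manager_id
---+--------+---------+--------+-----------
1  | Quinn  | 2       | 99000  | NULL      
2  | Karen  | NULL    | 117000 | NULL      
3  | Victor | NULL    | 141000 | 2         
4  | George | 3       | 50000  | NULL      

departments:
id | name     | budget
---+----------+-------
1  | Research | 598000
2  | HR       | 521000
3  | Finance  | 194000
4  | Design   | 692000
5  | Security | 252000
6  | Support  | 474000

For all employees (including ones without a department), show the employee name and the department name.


LEFT JOIN keeps every row from employees (the left table); where dept_id has no match in departments, the department columns become NULL. Walk through each employee:
  - employee 1 (Quinn): dept_id=2 -> matches HR
  - employee 2 (Karen): dept_id=NULL, no match -> kept with NULL
  - employee 3 (Victor): dept_id=NULL, no match -> kept with NULL
  - employee 4 (George): dept_id=3 -> matches Finance
All 4 rows appear; 2 have NULL department.

SQL:
SELECT a.name, b.name AS department
FROM employees a
LEFT JOIN departments b ON a.dept_id = b.id

Result:
name   | department
-------+-----------
Quinn  | HR        
Karen  | NULL      
Victor | NULL      
George | Finance   


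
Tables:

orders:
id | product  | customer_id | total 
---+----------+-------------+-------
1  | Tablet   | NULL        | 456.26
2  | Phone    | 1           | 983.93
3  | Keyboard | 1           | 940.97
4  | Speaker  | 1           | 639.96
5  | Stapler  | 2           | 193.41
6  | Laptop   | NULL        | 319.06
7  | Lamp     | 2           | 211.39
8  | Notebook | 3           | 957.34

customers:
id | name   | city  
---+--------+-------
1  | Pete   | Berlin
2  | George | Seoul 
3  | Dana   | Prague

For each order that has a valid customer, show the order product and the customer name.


INNER JOIN keeps only orders rows whose customer_id matches an id in customers. Walk through each order:
  - order 1 (Tablet): customer_id=NULL, no match -> dropped
  - order 2 (Phone): customer_id=1 -> matches Pete
  - order 3 (Keyboard): customer_id=1 -> matches Pete
  - order 4 (Speaker): customer_id=1 -> matches Pete
  - order 5 (Stapler): customer_id=2 -> matches George
  - order 6 (Laptop): customer_id=NULL, no match -> dropped
  - order 7 (Lamp): customer_id=2 -> matches George
  - order 8 (Notebook): customer_id=3 -> matches Dana
So 2 of 8 rows are dropped.

SQL:
SELECT a.product, b.name AS customer
FROM orders a
INNER JOIN customers b ON a.customer_id = b.id

Result:
product  | customer
---------+---------
Phone    | Pete    
Keyboard | Pete    
Speaker  | Pete    
Stapler  | George  
Lamp     | George  
Notebook | Dana    


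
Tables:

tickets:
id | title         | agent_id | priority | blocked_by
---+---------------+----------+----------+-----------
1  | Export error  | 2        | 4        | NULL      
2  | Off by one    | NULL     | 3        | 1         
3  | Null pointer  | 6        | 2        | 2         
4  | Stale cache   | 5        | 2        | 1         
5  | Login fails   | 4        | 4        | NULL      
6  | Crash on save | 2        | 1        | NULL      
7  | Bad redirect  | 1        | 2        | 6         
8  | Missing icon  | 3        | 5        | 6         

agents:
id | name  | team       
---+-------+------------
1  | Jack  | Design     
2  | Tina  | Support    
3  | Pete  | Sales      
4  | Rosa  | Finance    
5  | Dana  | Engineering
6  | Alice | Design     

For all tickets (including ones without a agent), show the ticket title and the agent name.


LEFT JOIN keeps every row from tickets (the left table); where agent_id has no match in agents, the agent columns become NULL. Walk through each ticket:
  - ticket 1 (Export error): agent_id=2 -> matches Tina
  - ticket 2 (Off by one): agent_id=NULL, no match -> kept with NULL
  - ticket 3 (Null pointer): agent_id=6 -> matches Alice
  - ticket 4 (Stale cache): agent_id=5 -> matches Dana
  - ticket 5 (Login fails): agent_id=4 -> matches Rosa
  - ticket 6 (Crash on save): agent_id=2 -> matches Tina
  - ticket 7 (Bad redirect): agent_id=1 -> matches Jack
  - ticket 8 (Missing icon): agent_id=3 -> matches Pete
All 8 rows appear; 1 has NULL agent.

SQL:
SELECT a.title, b.name AS agent
FROM tickets a
LEFT JOIN agents b ON a.agent_id = b.id

Result:
title         | agent
--------------+------
Export error  | Tina 
Off by one    | NULL 
Null pointer  | Alice
Stale cache   | Dana 
Login fails   | Rosa 
Crash on save | Tina 
Bad redirect  | Jack 
Missing icon  | Pete 


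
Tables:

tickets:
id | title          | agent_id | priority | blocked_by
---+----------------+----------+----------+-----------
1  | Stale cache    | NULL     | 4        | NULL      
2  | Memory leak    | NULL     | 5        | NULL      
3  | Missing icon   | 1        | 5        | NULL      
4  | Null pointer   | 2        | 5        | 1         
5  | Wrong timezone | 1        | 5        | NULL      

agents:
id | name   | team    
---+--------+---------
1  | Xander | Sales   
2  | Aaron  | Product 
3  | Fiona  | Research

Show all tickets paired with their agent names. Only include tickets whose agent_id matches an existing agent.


INNER JOIN keeps only tickets rows whose agent_id matches an id in agents. Walk through each ticket:
  - ticket 1 (Stale cache): agent_id=NULL, no match -> dropped
  - ticket 2 (Memory leak): agent_id=NULL, no match -> dropped
  - ticket 3 (Missing icon): agent_id=1 -> matches Xander
  - ticket 4 (Null pointer): agent_id=2 -> matches Aaron
  - ticket 5 (Wrong timezone): agent_id=1 -> matches Xander
So 2 of 5 rows are dropped.

SQL:
SELECT a.title, b.name AS agent
FROM tickets a
INNER JOIN agents b ON a.agent_id = b.id

Result:
title          | agent 
---------------+-------
Missing icon   | Xander
Null pointer   | Aaron 
Wrong timezone | Xander


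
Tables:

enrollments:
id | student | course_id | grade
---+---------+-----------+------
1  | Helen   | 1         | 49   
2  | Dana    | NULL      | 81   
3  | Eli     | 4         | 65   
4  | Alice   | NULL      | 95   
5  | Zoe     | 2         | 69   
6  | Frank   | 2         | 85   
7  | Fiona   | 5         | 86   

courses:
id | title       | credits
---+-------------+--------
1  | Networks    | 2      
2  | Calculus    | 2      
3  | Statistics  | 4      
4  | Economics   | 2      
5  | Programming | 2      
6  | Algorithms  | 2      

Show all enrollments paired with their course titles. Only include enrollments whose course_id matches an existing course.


INNER JOIN keeps only enrollments rows whose course_id matches an id in courses. Walk through each enrollment:
  - enrollment 1 (Helen): course_id=1 -> matches Networks
  - enrollment 2 (Dana): course_id=NULL, no match -> dropped
  - enrollment 3 (Eli): course_id=4 -> matches Economics
  - enrollment 4 (Alice): course_id=NULL, no match -> dropped
  - enrollment 5 (Zoe): course_id=2 -> matches Calculus
  - enrollment 6 (Frank): course_id=2 -> matches Calculus
  - enrollment 7 (Fiona): course_id=5 -> matches Programming
So 2 of 7 rows are dropped.

SQL:
SELECT a.student, b.title AS course
FROM enrollments a
INNER JOIN courses b ON a.course_id = b.id

Result:
student | course     
--------+------------
Helen   | Networks   
Eli     | Economics  
Zoe     | Calculus   
Frank   | Calculus   
Fiona   | Programming


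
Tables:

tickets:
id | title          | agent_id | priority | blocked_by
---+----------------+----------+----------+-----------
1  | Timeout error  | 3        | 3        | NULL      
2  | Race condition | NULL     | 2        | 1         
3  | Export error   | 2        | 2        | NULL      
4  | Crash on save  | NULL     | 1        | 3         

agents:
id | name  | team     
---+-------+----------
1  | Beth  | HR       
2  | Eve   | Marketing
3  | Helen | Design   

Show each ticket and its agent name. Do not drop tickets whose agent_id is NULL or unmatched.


LEFT JOIN keeps every row from tickets (the left table); where agent_id has no match in agents, the agent columns become NULL. Walk through each ticket:
  - ticket 1 (Timeout error): agent_id=3 -> matches Helen
  - ticket 2 (Race condition): agent_id=NULL, no match -> kept with NULL
  - ticket 3 (Export error): agent_id=2 -> matches Eve
  - ticket 4 (Crash on save): agent_id=NULL, no match -> kept with NULL
All 4 rows appear; 2 have NULL agent.

SQL:
SELECT a.title, b.name AS agent
FROM tickets a
LEFT JOIN agents b ON a.agent_id = b.id

Result:
title          | agent
---------------+------
Timeout error  | Helen
Race condition | NULL 
Export error   | Eve  
Crash on save  | NULL 


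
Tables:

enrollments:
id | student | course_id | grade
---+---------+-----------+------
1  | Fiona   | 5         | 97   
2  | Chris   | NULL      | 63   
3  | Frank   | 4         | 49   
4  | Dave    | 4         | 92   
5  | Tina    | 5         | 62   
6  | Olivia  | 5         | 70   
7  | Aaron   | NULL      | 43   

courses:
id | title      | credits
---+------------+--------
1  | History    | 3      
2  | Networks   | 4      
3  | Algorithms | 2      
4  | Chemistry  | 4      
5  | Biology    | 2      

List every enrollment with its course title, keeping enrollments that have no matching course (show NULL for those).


LEFT JOIN keeps every row from enrollments (the left table); where course_id has no match in courses, the course columns become NULL. Walk through each enrollment:
  - enrollment 1 (Fiona): course_id=5 -> matches Biology
  - enrollment 2 (Chris): course_id=NULL, no match -> kept with NULL
  - enrollment 3 (Frank): course_id=4 -> matches Chemistry
  - enrollment 4 (Dave): course_id=4 -> matches Chemistry
  - enrollment 5 (Tina): course_id=5 -> matches Biology
  - enrollment 6 (Olivia): course_id=5 -> matches Biology
  - enrollment 7 (Aaron): course_id=NULL, no match -> kept with NULL
All 7 rows appear; 2 have NULL course.

SQL:
SELECT a.student, b.title AS course
FROM enrollments a
LEFT JOIN courses b ON a.course_id = b.id

Result:
student | course   
--------+----------
Fiona   | Biology  
Chris   | NULL     
Frank   | Chemistry
Dave    | Chemistry
Tina    | Biology  
Olivia  | Biology  
Aaron   | NULL     


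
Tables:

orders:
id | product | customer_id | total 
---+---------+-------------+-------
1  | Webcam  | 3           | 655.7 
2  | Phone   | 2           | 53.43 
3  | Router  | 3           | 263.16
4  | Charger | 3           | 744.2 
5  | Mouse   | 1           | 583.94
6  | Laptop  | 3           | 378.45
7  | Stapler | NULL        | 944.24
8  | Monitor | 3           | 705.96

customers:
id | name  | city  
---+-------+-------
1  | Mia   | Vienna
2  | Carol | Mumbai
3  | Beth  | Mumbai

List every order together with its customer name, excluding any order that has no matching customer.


INNER JOIN keeps only orders rows whose customer_id matches an id in customers. Walk through each order:
  - order 1 (Webcam): customer_id=3 -> matches Beth
  - order 2 (Phone): customer_id=2 -> matches Carol
  - order 3 (Router): customer_id=3 -> matches Beth
  - order 4 (Charger): customer_id=3 -> matches Beth
  - order 5 (Mouse): customer_id=1 -> matches Mia
  - order 6 (Laptop): customer_id=3 -> matches Beth
  - order 7 (Stapler): customer_id=NULL, no match -> dropped
  - order 8 (Monitor): customer_id=3 -> matches Beth
So 1 of 8 rows is dropped.

SQL:
SELECT a.product, b.name AS customer
FROM orders a
INNER JOIN customers b ON a.customer_id = b.id

Result:
product | customer
--------+---------
Webcam  | Beth    
Phone   | Carol   
Router  | Beth    
Charger | Beth    
Mouse   | Mia     
Laptop  | Beth    
Monitor | Beth    


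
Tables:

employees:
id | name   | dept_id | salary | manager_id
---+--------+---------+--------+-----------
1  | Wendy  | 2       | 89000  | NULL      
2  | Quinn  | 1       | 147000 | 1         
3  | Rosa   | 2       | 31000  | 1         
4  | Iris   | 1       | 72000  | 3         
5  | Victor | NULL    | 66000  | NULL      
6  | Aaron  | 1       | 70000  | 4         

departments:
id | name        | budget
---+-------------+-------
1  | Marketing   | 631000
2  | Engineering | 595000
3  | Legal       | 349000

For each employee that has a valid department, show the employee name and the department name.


INNER JOIN keeps only employees rows whose dept_id matches an id in departments. Walk through each employee:
  - employee 1 (Wendy): dept_id=2 -> matches Engineering
  - employee 2 (Quinn): dept_id=1 -> matches Marketing
  - employee 3 (Rosa): dept_id=2 -> matches Engineering
  - employee 4 (Iris): dept_id=1 -> matches Marketing
  - employee 5 (Victor): dept_id=NULL, no match -> dropped
  - employee 6 (Aaron): dept_id=1 -> matches Marketing
So 1 of 6 rows is dropped.

SQL:
SELECT a.name, b.name AS department
FROM employees a
INNER JOIN departments b ON a.dept_id = b.id

Result:
name  | department 
------+------------
Wendy | Engineering
Quinn | Marketing  
Rosa  | Engineering
Iris  | Marketing  
Aaron | Marketing  


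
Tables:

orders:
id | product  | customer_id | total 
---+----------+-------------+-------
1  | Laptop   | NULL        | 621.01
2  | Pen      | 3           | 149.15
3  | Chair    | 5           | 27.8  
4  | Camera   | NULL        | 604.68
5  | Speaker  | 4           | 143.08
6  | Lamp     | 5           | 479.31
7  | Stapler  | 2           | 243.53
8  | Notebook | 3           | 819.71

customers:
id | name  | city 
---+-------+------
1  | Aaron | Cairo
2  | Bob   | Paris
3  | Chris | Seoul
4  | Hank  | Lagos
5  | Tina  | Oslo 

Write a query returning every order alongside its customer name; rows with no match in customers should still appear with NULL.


LEFT JOIN keeps every row from orders (the left table); where customer_id has no match in customers, the customer columns become NULL. Walk through each order:
  - order 1 (Laptop): customer_id=NULL, no match -> kept with NULL
  - order 2 (Pen): customer_id=3 -> matches Chris
  - order 3 (Chair): customer_id=5 -> matches Tina
  - order 4 (Camera): customer_id=NULL, no match -> kept with NULL
  - order 5 (Speaker): customer_id=4 -> matches Hank
  - order 6 (Lamp): customer_id=5 -> matches Tina
  - order 7 (Stapler): customer_id=2 -> matches Bob
  - order 8 (Notebook): customer_id=3 -> matches Chris
All 8 rows appear; 2 have NULL customer.

SQL:
SELECT a.product, b.name AS customer
FROM orders a
LEFT JOIN customers b ON a.customer_id = b.id

Result:
product  | customer
---------+---------
Laptop   | NULL    
Pen      | Chris   
Chair    | Tina    
Camera   | NULL    
Speaker  | Hank    
Lamp     | Tina    
Stapler  | Bob     
Notebook | Chris   


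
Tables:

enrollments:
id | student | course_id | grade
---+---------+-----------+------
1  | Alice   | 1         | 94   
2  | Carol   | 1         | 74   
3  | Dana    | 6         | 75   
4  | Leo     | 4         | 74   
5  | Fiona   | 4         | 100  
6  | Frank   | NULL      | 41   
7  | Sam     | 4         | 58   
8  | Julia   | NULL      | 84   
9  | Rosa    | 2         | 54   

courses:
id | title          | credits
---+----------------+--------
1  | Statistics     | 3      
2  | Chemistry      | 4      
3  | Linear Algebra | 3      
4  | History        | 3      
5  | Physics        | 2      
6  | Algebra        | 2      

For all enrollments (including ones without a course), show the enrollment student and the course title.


LEFT JOIN keeps every row from enrollments (the left table); where course_id has no match in courses, the course columns become NULL. Walk through each enrollment:
  - enrollment 1 (Alice): course_id=1 -> matches Statistics
  - enrollment 2 (Carol): course_id=1 -> matches Statistics
  - enrollment 3 (Dana): course_id=6 -> matches Algebra
  - enrollment 4 (Leo): course_id=4 -> matches History
  - enrollment 5 (Fiona): course_id=4 -> matches History
  - enrollment 6 (Frank): course_id=NULL, no match -> kept with NULL
  - enrollment 7 (Sam): course_id=4 -> matches History
  - enrollment 8 (Julia): course_id=NULL, no match -> kept with NULL
  - enrollment 9 (Rosa): course_id=2 -> matches Chemistry
All 9 rows appear; 2 have NULL course.

SQL:
SELECT a.student, b.title AS course
FROM enrollments a
LEFT JOIN courses b ON a.course_id = b.id

Result:
student | course    
--------+-----------
Alice   | Statistics
Carol   | Statistics
Dana    | Algebra   
Leo     | History   
Fiona   | History   
Frank   | NULL      
Sam     | History   
Julia   | NULL      
Rosa    | Chemistry 


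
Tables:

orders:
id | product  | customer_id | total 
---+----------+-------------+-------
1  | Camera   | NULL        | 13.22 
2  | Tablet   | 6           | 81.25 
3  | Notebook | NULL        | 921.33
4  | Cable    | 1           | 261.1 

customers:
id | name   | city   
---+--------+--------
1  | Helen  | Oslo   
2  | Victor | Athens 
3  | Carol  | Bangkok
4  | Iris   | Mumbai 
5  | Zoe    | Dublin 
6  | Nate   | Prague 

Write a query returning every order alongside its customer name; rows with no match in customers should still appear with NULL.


LEFT JOIN keeps every row from orders (the left table); where customer_id has no match in customers, the customer columns become NULL. Walk through each order:
  - order 1 (Camera): customer_id=NULL, no match -> kept with NULL
  - order 2 (Tablet): customer_id=6 -> matches Nate
  - order 3 (Notebook): customer_id=NULL, no match -> kept with NULL
  - order 4 (Cable): customer_id=1 -> matches Helen
All 4 rows appear; 2 have NULL customer.

SQL:
SELECT a.product, b.name AS customer
FROM orders a
LEFT JOIN customers b ON a.customer_id = b.id

Result:
product  | customer
---------+---------
Camera   | NULL    
Tablet   | Nate    
Notebook | NULL    
Cable    | Helen   


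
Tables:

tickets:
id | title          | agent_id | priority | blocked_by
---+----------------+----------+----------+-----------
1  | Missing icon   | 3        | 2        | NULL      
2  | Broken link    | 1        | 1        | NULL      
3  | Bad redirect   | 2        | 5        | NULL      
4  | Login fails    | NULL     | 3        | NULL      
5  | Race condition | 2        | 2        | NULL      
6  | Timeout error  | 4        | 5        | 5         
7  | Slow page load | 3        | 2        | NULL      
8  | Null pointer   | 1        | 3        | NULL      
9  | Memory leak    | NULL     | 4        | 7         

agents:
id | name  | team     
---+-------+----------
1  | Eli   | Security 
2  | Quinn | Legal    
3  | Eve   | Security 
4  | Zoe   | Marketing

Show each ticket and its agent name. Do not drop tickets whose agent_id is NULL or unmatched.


LEFT JOIN keeps every row from tickets (the left table); where agent_id has no match in agents, the agent columns become NULL. Walk through each ticket:
  - ticket 1 (Missing icon): agent_id=3 -> matches Eve
  - ticket 2 (Broken link): agent_id=1 -> matches Eli
  - ticket 3 (Bad redirect): agent_id=2 -> matches Quinn
  - ticket 4 (Login fails): agent_id=NULL, no match -> kept with NULL
  - ticket 5 (Race condition): agent_id=2 -> matches Quinn
  - ticket 6 (Timeout error): agent_id=4 -> matches Zoe
  - ticket 7 (Slow page load): agent_id=3 -> matches Eve
  - ticket 8 (Null pointer): agent_id=1 -> matches Eli
  - ticket 9 (Memory leak): agent_id=NULL, no match -> kept with NULL
All 9 rows appear; 2 have NULL agent.

SQL:
SELECT a.title, b.name AS agent
FROM tickets a
LEFT JOIN agents b ON a.agent_id = b.id

Result:
title          | agent
---------------+------
Missing icon   | Eve  
Broken link    | Eli  
Bad redirect   | Quinn
Login fails    | NULL 
Race condition | Quinn
Timeout error  | Zoe  
Slow page load | Eve  
Null pointer   | Eli  
Memory leak    | NULL 


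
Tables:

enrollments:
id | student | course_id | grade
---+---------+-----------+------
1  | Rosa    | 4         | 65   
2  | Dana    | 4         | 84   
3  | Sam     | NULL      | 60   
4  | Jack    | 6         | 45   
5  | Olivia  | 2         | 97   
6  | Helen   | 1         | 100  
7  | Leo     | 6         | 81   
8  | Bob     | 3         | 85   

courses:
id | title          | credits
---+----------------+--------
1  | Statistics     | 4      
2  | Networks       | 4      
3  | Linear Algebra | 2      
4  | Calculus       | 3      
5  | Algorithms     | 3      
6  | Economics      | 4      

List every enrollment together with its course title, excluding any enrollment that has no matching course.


INNER JOIN keeps only enrollments rows whose course_id matches an id in courses. Walk through each enrollment:
  - enrollment 1 (Rosa): course_id=4 -> matches Calculus
  - enrollment 2 (Dana): course_id=4 -> matches Calculus
  - enrollment 3 (Sam): course_id=NULL, no match -> dropped
  - enrollment 4 (Jack): course_id=6 -> matches Economics
  - enrollment 5 (Olivia): course_id=2 -> matches Networks
  - enrollment 6 (Helen): course_id=1 -> matches Statistics
  - enrollment 7 (Leo): course_id=6 -> matches Economics
  - enrollment 8 (Bob): course_id=3 -> matches Linear Algebra
So 1 of 8 rows is dropped.

SQL:
SELECT a.student, b.title AS course
FROM enrollments a
INNER JOIN courses b ON a.course_id = b.id

Result:
student | course        
--------+---------------
Rosa    | Calculus      
Dana    | Calculus      
Jack    | Economics     
Olivia  | Networks      
Helen   | Statistics    
Leo     | Economics     
Bob     | Linear Algebra


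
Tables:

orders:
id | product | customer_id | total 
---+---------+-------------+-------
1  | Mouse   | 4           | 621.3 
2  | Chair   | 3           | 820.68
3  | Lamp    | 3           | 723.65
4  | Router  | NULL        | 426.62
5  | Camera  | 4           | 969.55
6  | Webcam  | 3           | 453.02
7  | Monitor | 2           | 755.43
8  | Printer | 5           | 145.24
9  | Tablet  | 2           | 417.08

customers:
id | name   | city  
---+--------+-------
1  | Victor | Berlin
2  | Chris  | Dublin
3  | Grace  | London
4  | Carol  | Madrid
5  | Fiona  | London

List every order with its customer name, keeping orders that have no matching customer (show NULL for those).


LEFT JOIN keeps every row from orders (the left table); where customer_id has no match in customers, the customer columns become NULL. Walk through each order:
  - order 1 (Mouse): customer_id=4 -> matches Carol
  - order 2 (Chair): customer_id=3 -> matches Grace
  - order 3 (Lamp): customer_id=3 -> matches Grace
  - order 4 (Router): customer_id=NULL, no match -> kept with NULL
  - order 5 (Camera): customer_id=4 -> matches Carol
  - order 6 (Webcam): customer_id=3 -> matches Grace
  - order 7 (Monitor): customer_id=2 -> matches Chris
  - order 8 (Printer): customer_id=5 -> matches Fiona
  - order 9 (Tablet): customer_id=2 -> matches Chris
All 9 rows appear; 1 has NULL customer.

SQL:
SELECT a.product, b.name AS customer
FROM orders a
LEFT JOIN customers b ON a.customer_id = b.id

Result:
product | customer
--------+---------
Mouse   | Carol   
Chair   | Grace   
Lamp    | Grace   
Router  | NULL    
Camera  | Carol   
Webcam  | Grace   
Monitor | Chris   
Printer | Fiona   
Tablet  | Chris   


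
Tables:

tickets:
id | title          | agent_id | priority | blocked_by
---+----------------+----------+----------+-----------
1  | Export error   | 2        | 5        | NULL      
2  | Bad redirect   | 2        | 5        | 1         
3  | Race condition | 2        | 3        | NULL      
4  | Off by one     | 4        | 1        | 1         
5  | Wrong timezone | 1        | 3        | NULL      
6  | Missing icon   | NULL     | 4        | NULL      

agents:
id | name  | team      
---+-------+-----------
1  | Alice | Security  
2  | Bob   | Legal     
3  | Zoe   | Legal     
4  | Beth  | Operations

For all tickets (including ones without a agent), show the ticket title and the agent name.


LEFT JOIN keeps every row from tickets (the left table); where agent_id has no match in agents, the agent columns become NULL. Walk through each ticket:
  - ticket 1 (Export error): agent_id=2 -> matches Bob
  - ticket 2 (Bad redirect): agent_id=2 -> matches Bob
  - ticket 3 (Race condition): agent_id=2 -> matches Bob
  - ticket 4 (Off by one): agent_id=4 -> matches Beth
  - ticket 5 (Wrong timezone): agent_id=1 -> matches Alice
  - ticket 6 (Missing icon): agent_id=NULL, no match -> kept with NULL
All 6 rows appear; 1 has NULL agent.

SQL:
SELECT a.title, b.name AS agent
FROM tickets a
LEFT JOIN agents b ON a.agent_id = b.id

Result:
title          | agent
---------------+------
Export error   | Bob  
Bad redirect   | Bob  
Race condition | Bob  
Off by one     | Beth 
Wrong timezone | Alice
Missing icon   | NULL 


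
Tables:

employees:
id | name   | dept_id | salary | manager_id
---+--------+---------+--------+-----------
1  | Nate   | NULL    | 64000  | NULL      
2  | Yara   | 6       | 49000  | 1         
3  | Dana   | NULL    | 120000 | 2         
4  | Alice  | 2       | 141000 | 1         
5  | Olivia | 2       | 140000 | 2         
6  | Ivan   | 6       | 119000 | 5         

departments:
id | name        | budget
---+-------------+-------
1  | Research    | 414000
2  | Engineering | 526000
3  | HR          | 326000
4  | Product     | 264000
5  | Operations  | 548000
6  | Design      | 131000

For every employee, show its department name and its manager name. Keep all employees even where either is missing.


Two LEFT JOINs from the same base table employees: one to departments via dept_id, one to employees itself via manager_id. Both are LEFT so every employee is preserved.
Match against departments:
  - employee 1 (Nate): dept_id=NULL, no match -> kept with NULL
  - employee 2 (Yara): dept_id=6 -> matches Design
  - employee 3 (Dana): dept_id=NULL, no match -> kept with NULL
  - employee 4 (Alice): dept_id=2 -> matches Engineering
  - employee 5 (Olivia): dept_id=2 -> matches Engineering
  - employee 6 (Ivan): dept_id=6 -> matches Design
Match against employees (self):
  - employee 1 (Nate): manager_id=NULL -> NULL
  - employee 2 (Yara): manager_id=1 -> Nate
  - employee 3 (Dana): manager_id=2 -> Yara
  - employee 4 (Alice): manager_id=1 -> Nate
  - employee 5 (Olivia): manager_id=2 -> Yara
  - employee 6 (Ivan): manager_id=5 -> Olivia

SQL:
SELECT a.name, b.name AS department, c.name AS manager
FROM employees a
LEFT JOIN departments b ON a.dept_id = b.id
LEFT JOIN employees c ON a.manager_id = c.id

Result:
name   | department  | manager
-------+-------------+--------
Nate   | NULL        | NULL   
Yara   | Design      | Nate   
Dana   | NULL        | Yara   
Alice  | Engineering | Nate   
Olivia | Engineering | Yara   
Ivan   | Design      | Olivia 


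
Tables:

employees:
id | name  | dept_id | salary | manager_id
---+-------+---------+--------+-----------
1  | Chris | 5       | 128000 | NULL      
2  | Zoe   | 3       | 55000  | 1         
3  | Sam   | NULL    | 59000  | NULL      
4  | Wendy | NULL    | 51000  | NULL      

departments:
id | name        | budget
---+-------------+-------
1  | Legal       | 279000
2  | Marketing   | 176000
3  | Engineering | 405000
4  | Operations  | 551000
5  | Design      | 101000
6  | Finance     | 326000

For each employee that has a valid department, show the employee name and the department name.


INNER JOIN keeps only employees rows whose dept_id matches an id in departments. Walk through each employee:
  - employee 1 (Chris): dept_id=5 -> matches Design
  - employee 2 (Zoe): dept_id=3 -> matches Engineering
  - employee 3 (Sam): dept_id=NULL, no match -> dropped
  - employee 4 (Wendy): dept_id=NULL, no match -> dropped
So 2 of 4 rows are dropped.

SQL:
SELECT a.name, b.name AS department
FROM employees a
INNER JOIN departments b ON a.dept_id = b.id

Result:
name  | department 
------+------------
Chris | Design     
Zoe   | Engineering


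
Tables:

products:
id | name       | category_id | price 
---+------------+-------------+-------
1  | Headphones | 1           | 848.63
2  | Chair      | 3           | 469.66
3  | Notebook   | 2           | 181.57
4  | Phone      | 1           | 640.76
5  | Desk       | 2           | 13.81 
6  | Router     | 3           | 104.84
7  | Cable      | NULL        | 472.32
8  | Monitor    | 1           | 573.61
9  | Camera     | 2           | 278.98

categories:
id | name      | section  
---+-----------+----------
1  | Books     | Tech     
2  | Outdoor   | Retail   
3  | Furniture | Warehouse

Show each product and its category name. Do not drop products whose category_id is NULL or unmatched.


LEFT JOIN keeps every row from products (the left table); where category_id has no match in categories, the category columns become NULL. Walk through each product:
  - product 1 (Headphones): category_id=1 -> matches Books
  - product 2 (Chair): category_id=3 -> matches Furniture
  - product 3 (Notebook): category_id=2 -> matches Outdoor
  - product 4 (Phone): category_id=1 -> matches Books
  - product 5 (Desk): category_id=2 -> matches Outdoor
  - product 6 (Router): category_id=3 -> matches Furniture
  - product 7 (Cable): category_id=NULL, no match -> kept with NULL
  - product 8 (Monitor): category_id=1 -> matches Books
  - product 9 (Camera): category_id=2 -> matches Outdoor
All 9 rows appear; 1 has NULL category.

SQL:
SELECT a.name, b.name AS category
FROM products a
LEFT JOIN categories b ON a.category_id = b.id

Result:
name       | category 
-----------+----------
Headphones | Books    
Chair      | Furniture
Notebook   | Outdoor  
Phone      | Books    
Desk       | Outdoor  
Router     | Furniture
Cable      | NULL     
Monitor    | Books    
Camera     | Outdoor  


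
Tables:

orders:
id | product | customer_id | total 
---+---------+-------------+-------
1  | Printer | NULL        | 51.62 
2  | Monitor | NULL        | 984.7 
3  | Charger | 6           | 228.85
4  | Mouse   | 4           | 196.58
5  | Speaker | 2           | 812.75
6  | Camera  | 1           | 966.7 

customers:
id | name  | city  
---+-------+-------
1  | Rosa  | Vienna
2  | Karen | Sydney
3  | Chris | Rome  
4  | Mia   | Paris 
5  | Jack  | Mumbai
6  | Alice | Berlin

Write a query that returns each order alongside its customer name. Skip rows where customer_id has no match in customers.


INNER JOIN keeps only orders rows whose customer_id matches an id in customers. Walk through each order:
  - order 1 (Printer): customer_id=NULL, no match -> dropped
  - order 2 (Monitor): customer_id=NULL, no match -> dropped
  - order 3 (Charger): customer_id=6 -> matches Alice
  - order 4 (Mouse): customer_id=4 -> matches Mia
  - order 5 (Speaker): customer_id=2 -> matches Karen
  - order 6 (Camera): customer_id=1 -> matches Rosa
So 2 of 6 rows are dropped.

SQL:
SELECT a.product, b.name AS customer
FROM orders a
INNER JOIN customers b ON a.customer_id = b.id

Result:
product | customer
--------+---------
Charger | Alice   
Mouse   | Mia     
Speaker | Karen   
Camera  | Rosa    


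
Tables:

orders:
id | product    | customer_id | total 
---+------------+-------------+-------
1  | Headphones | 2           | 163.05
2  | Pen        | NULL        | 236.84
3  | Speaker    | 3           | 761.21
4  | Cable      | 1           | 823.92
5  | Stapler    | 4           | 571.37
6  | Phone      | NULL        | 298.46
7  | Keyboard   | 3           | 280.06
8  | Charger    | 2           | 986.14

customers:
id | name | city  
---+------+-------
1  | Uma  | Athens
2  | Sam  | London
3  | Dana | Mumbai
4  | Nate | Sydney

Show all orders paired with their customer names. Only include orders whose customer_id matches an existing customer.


INNER JOIN keeps only orders rows whose customer_id matches an id in customers. Walk through each order:
  - order 1 (Headphones): customer_id=2 -> matches Sam
  - order 2 (Pen): customer_id=NULL, no match -> dropped
  - order 3 (Speaker): customer_id=3 -> matches Dana
  - order 4 (Cable): customer_id=1 -> matches Uma
  - order 5 (Stapler): customer_id=4 -> matches Nate
  - order 6 (Phone): customer_id=NULL, no match -> dropped
  - order 7 (Keyboard): customer_id=3 -> matches Dana
  - order 8 (Charger): customer_id=2 -> matches Sam
So 2 of 8 rows are dropped.

SQL:
SELECT a.product, b.name AS customer
FROM orders a
INNER JOIN customers b ON a.customer_id = b.id

Result:
product    | customer
-----------+---------
Headphones | Sam     
Speaker    | Dana    
Cable      | Uma     
Stapler    | Nate    
Keyboard   | Dana    
Charger    | Sam     


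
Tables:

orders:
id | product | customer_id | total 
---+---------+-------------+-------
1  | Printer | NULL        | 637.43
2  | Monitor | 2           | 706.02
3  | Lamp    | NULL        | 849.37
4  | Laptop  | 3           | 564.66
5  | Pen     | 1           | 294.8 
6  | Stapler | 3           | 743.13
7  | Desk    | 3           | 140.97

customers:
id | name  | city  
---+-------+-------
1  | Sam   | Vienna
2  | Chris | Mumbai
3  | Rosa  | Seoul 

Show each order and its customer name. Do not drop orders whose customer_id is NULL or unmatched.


LEFT JOIN keeps every row from orders (the left table); where customer_id has no match in customers, the customer columns become NULL. Walk through each order:
  - order 1 (Printer): customer_id=NULL, no match -> kept with NULL
  - order 2 (Monitor): customer_id=2 -> matches Chris
  - order 3 (Lamp): customer_id=NULL, no match -> kept with NULL
  - order 4 (Laptop): customer_id=3 -> matches Rosa
  - order 5 (Pen): customer_id=1 -> matches Sam
  - order 6 (Stapler): customer_id=3 -> matches Rosa
  - order 7 (Desk): customer_id=3 -> matches Rosa
All 7 rows appear; 2 have NULL customer.

SQL:
SELECT a.product, b.name AS customer
FROM orders a
LEFT JOIN customers b ON a.customer_id = b.id

Result:
product | customer
--------+---------
Printer | NULL    
Monitor | Chris   
Lamp    | NULL    
Laptop  | Rosa    
Pen     | Sam     
Stapler | Rosa    
Desk    | Rosa    


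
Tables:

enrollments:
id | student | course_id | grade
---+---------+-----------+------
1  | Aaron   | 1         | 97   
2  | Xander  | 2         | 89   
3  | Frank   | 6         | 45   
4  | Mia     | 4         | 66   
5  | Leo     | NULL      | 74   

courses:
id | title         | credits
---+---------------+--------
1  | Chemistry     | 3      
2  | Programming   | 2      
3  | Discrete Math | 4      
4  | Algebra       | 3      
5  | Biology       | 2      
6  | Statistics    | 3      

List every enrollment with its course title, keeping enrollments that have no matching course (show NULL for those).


LEFT JOIN keeps every row from enrollments (the left table); where course_id has no match in courses, the course columns become NULL. Walk through each enrollment:
  - enrollment 1 (Aaron): course_id=1 -> matches Chemistry
  - enrollment 2 (Xander): course_id=2 -> matches Programming
  - enrollment 3 (Frank): course_id=6 -> matches Statistics
  - enrollment 4 (Mia): course_id=4 -> matches Algebra
  - enrollment 5 (Leo): course_id=NULL, no match -> kept with NULL
All 5 rows appear; 1 has NULL course.

SQL:
SELECT a.student, b.title AS course
FROM enrollments a
LEFT JOIN courses b ON a.course_id = b.id

Result:
student | course     
--------+------------
Aaron   | Chemistry  
Xander  | Programming
Frank   | Statistics 
Mia     | Algebra    
Leo     | NULL       


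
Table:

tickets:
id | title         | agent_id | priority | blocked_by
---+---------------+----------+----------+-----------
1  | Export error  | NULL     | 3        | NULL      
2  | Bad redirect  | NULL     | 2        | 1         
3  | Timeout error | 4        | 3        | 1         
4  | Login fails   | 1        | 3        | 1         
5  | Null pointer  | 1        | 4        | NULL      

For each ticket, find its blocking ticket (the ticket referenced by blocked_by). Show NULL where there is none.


This is a self-join: tickets is joined to a second copy of itself, matching each row's blocked_by to another row's id. Use LEFT JOIN so rows with blocked_by=NULL are kept.
  - ticket 1 (Export error): blocked_by=NULL -> NULL
  - ticket 2 (Bad redirect): blocked_by=1 -> Export error
  - ticket 3 (Timeout error): blocked_by=1 -> Export error
  - ticket 4 (Login fails): blocked_by=1 -> Export error
  - ticket 5 (Null pointer): blocked_by=NULL -> NULL

SQL:
SELECT a.title AS item, b.title AS blocked_by
FROM tickets a
LEFT JOIN tickets b ON a.blocked_by = b.id

Result:
item          | blocked_by  
--------------+-------------
Export error  | NULL        
Bad redirect  | Export error
Timeout error | Export error
Login fails   | Export error
Null pointer  | NULL        


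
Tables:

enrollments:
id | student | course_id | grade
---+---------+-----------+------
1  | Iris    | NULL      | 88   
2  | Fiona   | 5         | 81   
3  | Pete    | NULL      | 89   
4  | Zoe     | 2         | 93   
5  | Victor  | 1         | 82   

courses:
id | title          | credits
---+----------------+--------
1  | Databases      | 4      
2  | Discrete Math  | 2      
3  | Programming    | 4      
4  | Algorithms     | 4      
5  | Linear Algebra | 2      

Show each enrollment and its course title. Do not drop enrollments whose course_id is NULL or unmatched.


LEFT JOIN keeps every row from enrollments (the left table); where course_id has no match in courses, the course columns become NULL. Walk through each enrollment:
  - enrollment 1 (Iris): course_id=NULL, no match -> kept with NULL
  - enrollment 2 (Fiona): course_id=5 -> matches Linear Algebra
  - enrollment 3 (Pete): course_id=NULL, no match -> kept with NULL
  - enrollment 4 (Zoe): course_id=2 -> matches Discrete Math
  - enrollment 5 (Victor): course_id=1 -> matches Databases
All 5 rows appear; 2 have NULL course.

SQL:
SELECT a.student, b.title AS course
FROM enrollments a
LEFT JOIN courses b ON a.course_id = b.id

Result:
student | course        
--------+---------------
Iris    | NULL          
Fiona   | Linear Algebra
Pete    | NULL          
Zoe     | Discrete Math 
Victor  | Databases     


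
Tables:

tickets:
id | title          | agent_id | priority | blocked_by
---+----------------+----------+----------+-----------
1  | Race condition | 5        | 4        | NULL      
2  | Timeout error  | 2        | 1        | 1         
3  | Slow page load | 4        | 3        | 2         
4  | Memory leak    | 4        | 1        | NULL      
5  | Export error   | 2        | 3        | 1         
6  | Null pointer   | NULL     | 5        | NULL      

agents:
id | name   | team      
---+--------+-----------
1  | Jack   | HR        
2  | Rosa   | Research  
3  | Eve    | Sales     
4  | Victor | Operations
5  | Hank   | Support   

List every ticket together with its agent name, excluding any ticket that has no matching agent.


INNER JOIN keeps only tickets rows whose agent_id matches an id in agents. Walk through each ticket:
  - ticket 1 (Race condition): agent_id=5 -> matches Hank
  - ticket 2 (Timeout error): agent_id=2 -> matches Rosa
  - ticket 3 (Slow page load): agent_id=4 -> matches Victor
  - ticket 4 (Memory leak): agent_id=4 -> matches Victor
  - ticket 5 (Export error): agent_id=2 -> matches Rosa
  - ticket 6 (Null pointer): agent_id=NULL, no match -> dropped
So 1 of 6 rows is dropped.

SQL:
SELECT a.title, b.name AS agent
FROM tickets a
INNER JOIN agents b ON a.agent_id = b.id

Result:
title          | agent 
---------------+-------
Race condition | Hank  
Timeout error  | Rosa  
Slow page load | Victor
Memory leak    | Victor
Export error   | Rosa  


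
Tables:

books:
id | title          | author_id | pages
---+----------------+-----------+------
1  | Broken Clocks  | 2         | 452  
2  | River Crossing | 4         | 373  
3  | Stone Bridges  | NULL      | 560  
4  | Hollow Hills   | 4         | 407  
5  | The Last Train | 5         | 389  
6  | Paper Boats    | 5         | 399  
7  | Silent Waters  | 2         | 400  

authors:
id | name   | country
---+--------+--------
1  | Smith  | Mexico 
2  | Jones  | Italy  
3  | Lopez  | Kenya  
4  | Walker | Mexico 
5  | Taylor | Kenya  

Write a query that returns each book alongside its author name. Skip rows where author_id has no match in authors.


INNER JOIN keeps only books rows whose author_id matches an id in authors. Walk through each book:
  - book 1 (Broken Clocks): author_id=2 -> matches Jones
  - book 2 (River Crossing): author_id=4 -> matches Walker
  - book 3 (Stone Bridges): author_id=NULL, no match -> dropped
  - book 4 (Hollow Hills): author_id=4 -> matches Walker
  - book 5 (The Last Train): author_id=5 -> matches Taylor
  - book 6 (Paper Boats): author_id=5 -> matches Taylor
  - book 7 (Silent Waters): author_id=2 -> matches Jones
So 1 of 7 rows is dropped.

SQL:
SELECT a.title, b.name AS author
FROM books a
INNER JOIN authors b ON a.author_id = b.id

Result:
title          | author
---------------+-------
Broken Clocks  | Jones 
River Crossing | Walker
Hollow Hills   | Walker
The Last Train | Taylor
Paper Boats    | Taylor
Silent Waters  | Jones 
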